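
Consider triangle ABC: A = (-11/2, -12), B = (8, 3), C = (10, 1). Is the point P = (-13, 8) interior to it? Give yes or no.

Barycentric coordinates of P: (32/57, 815/114, -255/38).
The three coordinates are positive, positive, negative; a point is interior exactly when all three are positive.

no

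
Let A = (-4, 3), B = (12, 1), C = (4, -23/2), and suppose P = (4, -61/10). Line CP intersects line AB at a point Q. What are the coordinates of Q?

(4, 2)

Barycentric coordinates of P with respect to ABC: (1/5, 1/5, 3/5).
On side AB the C-coordinate is zero; dropping P's C-weight 3/5 and renormalizing the remaining 1/5 : 1/5 gives weights 1/2, 1/2 on A, B.
Q = (1/2)·(-4, 3) + (1/2)·(12, 1) = (4, 2).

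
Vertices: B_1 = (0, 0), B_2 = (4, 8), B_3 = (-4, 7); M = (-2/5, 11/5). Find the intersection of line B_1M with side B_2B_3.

Barycentric coordinates of M with respect to B_1B_2B_3: (7/10, 1/10, 1/5).
On side B_2B_3 the B_1-coordinate is zero; dropping M's B_1-weight 7/10 and renormalizing the remaining 1/10 : 1/5 gives weights 1/3, 2/3 on B_2, B_3.
N = (1/3)·(4, 8) + (2/3)·(-4, 7) = (-4/3, 22/3).

(-4/3, 22/3)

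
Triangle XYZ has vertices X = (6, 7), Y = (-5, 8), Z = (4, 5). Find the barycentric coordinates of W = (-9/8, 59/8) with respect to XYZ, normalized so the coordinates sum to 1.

Signed area of the reference triangle: [XYZ] = ½·(6·(8−5) + (-5)·(5−7) + 4·(7−8)) = ½·(18 + 10 − 4) = 12.
[WYZ] = ½·((-9/8)·(8−5) + (-5)·(5−(59/8)) + 4·(59/8−8)) = ½·(-27/8 + 95/8 − 5/2) = 3, so the X-coordinate is 3/12 = 1/4.
[XWZ] = ½·(6·(59/8−5) + (-9/8)·(5−7) + 4·(7−(59/8))) = ½·(57/4 + 9/4 − 3/2) = 15/2, so the Y-coordinate is 5/8.
[XYW] = ½·(6·(8−(59/8)) + (-5)·(59/8−7) + (-9/8)·(7−8)) = ½·(15/4 − 15/8 + 9/8) = 3/2, so the Z-coordinate is 1/8.
Check: 1/4 + 5/8 + 1/8 = 1.

(1/4, 5/8, 1/8)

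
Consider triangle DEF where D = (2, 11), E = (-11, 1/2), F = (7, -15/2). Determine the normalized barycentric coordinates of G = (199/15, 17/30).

Signed area of the reference triangle: [DEF] = ½·(2·(1/2−(-15/2)) + (-11)·(-15/2−11) + 7·(11−(1/2))) = ½·(16 + 407/2 + 147/2) = 293/2.
[GEF] = ½·((199/15)·(1/2−(-15/2)) + (-11)·(-15/2−(17/30)) + 7·(17/30−(1/2))) = ½·(1592/15 + 1331/15 + 7/15) = 293/3, so the D-coordinate is (293/3)/(293/2) = 2/3.
[DGF] = ½·(2·(17/30−(-15/2)) + (199/15)·(-15/2−11) + 7·(11−(17/30))) = ½·(242/15 − 7363/30 + 2191/30) = -1172/15, so the E-coordinate is -8/15.
[DEG] = ½·(2·(1/2−(17/30)) + (-11)·(17/30−11) + (199/15)·(11−(1/2))) = ½·(-2/15 + 3443/30 + 1393/10) = 3809/30, so the F-coordinate is 13/15.

(2/3, -8/15, 13/15)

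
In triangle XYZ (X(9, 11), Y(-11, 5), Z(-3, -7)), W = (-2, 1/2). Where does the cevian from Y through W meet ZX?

(1, -1)

Barycentric coordinates of W with respect to XYZ: (1/4, 1/4, 1/2).
On side ZX the Y-coordinate is zero; dropping W's Y-weight 1/4 and renormalizing the remaining 1/2 : 1/4 gives weights 2/3, 1/3 on Z, X.
V = (2/3)·(-3, -7) + (1/3)·(9, 11) = (1, -1).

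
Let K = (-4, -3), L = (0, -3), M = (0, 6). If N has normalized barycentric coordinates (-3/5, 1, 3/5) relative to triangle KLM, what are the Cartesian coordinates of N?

(12/5, 12/5)

N = (-3/5)·K + 1·L + (3/5)·M.
x-coordinate: (-3/5)·(-4) + 1·0 + (3/5)·0 = 12/5.
y-coordinate: (-3/5)·(-3) + 1·(-3) + (3/5)·6 = 12/5.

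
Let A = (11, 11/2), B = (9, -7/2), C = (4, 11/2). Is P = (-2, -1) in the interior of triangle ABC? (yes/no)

no

Barycentric coordinates of P: (-173/126, 13/18, 104/63).
The three coordinates are negative, positive, positive; a point is interior exactly when all three are positive.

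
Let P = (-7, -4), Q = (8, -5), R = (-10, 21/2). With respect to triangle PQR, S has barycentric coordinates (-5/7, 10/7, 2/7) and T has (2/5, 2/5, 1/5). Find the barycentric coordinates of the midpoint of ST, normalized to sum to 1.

(-11/70, 32/35, 17/70)

Since both coordinate triples sum to 1, the midpoint's barycentrics are the componentwise average.
(-5/7+2/5)/2 = -11/70; similarly 32/35 and 17/70.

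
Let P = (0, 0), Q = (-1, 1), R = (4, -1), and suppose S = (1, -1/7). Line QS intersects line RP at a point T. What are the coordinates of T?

Barycentric coordinates of S with respect to PQR: (4/7, 1/7, 2/7).
On side RP the Q-coordinate is zero; dropping S's Q-weight 1/7 and renormalizing the remaining 2/7 : 4/7 gives weights 1/3, 2/3 on R, P.
T = (1/3)·(4, -1) + (2/3)·(0, 0) = (4/3, -1/3).

(4/3, -1/3)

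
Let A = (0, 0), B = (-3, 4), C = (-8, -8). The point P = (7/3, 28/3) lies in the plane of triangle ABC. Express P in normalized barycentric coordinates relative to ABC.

Signed area of the reference triangle: [ABC] = ½·(0·(4−(-8)) + (-3)·(-8−0) + (-8)·(0−4)) = ½·(0 + 24 + 32) = 28.
[PBC] = ½·((7/3)·(4−(-8)) + (-3)·(-8−(28/3)) + (-8)·(28/3−4)) = ½·(28 + 52 − 128/3) = 56/3, so the A-coordinate is (56/3)/28 = 2/3.
[APC] = ½·(0·(28/3−(-8)) + (7/3)·(-8−0) + (-8)·(0−(28/3))) = ½·(0 − 56/3 + 224/3) = 28, so the B-coordinate is 1.
[ABP] = ½·(0·(4−(28/3)) + (-3)·(28/3−0) + (7/3)·(0−4)) = ½·(0 − 28 − 28/3) = -56/3, so the C-coordinate is -2/3.
Check: 2/3 + 1 − 2/3 = 1.

(2/3, 1, -2/3)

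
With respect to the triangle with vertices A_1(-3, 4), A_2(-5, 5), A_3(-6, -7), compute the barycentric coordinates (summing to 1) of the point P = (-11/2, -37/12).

(1/12, 1/4, 2/3)

Signed area of the reference triangle: [A_1A_2A_3] = ½·((-3)·(5−(-7)) + (-5)·(-7−4) + (-6)·(4−5)) = ½·(-36 + 55 + 6) = 25/2.
[PA_2A_3] = ½·((-11/2)·(5−(-7)) + (-5)·(-7−(-37/12)) + (-6)·(-37/12−5)) = ½·(-66 + 235/12 + 97/2) = 25/24, so the A_1-coordinate is (25/24)/(25/2) = 1/12.
[A_1PA_3] = ½·((-3)·(-37/12−(-7)) + (-11/2)·(-7−4) + (-6)·(4−(-37/12))) = ½·(-47/4 + 121/2 − 85/2) = 25/8, so the A_2-coordinate is 1/4.
[A_1A_2P] = ½·((-3)·(5−(-37/12)) + (-5)·(-37/12−4) + (-11/2)·(4−5)) = ½·(-97/4 + 425/12 + 11/2) = 25/3, so the A_3-coordinate is 2/3.
Check: 1/12 + 1/4 + 2/3 = 1.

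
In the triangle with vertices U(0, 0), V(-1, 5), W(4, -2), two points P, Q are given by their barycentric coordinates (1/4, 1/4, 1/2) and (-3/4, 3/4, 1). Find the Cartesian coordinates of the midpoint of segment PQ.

Barycentric coordinates of the midpoint are the average: (-1/4, 1/2, 3/4).
Converting: (-1/4)·U + (1/2)·V + (3/4)·W = (5/2, 1).

(5/2, 1)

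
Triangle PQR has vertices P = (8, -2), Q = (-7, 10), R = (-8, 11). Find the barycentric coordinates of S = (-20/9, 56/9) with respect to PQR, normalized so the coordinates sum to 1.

(1/3, 4/9, 2/9)

Signed area of the reference triangle: [PQR] = ½·(8·(10−11) + (-7)·(11−(-2)) + (-8)·(-2−10)) = ½·(-8 − 91 + 96) = -3/2.
[SQR] = ½·((-20/9)·(10−11) + (-7)·(11−(56/9)) + (-8)·(56/9−10)) = ½·(20/9 − 301/9 + 272/9) = -1/2, so the P-coordinate is (-1/2)/(-3/2) = 1/3.
[PSR] = ½·(8·(56/9−11) + (-20/9)·(11−(-2)) + (-8)·(-2−(56/9))) = ½·(-344/9 − 260/9 + 592/9) = -2/3, so the Q-coordinate is 4/9.
[PQS] = ½·(8·(10−(56/9)) + (-7)·(56/9−(-2)) + (-20/9)·(-2−10)) = ½·(272/9 − 518/9 + 80/3) = -1/3, so the R-coordinate is 2/9.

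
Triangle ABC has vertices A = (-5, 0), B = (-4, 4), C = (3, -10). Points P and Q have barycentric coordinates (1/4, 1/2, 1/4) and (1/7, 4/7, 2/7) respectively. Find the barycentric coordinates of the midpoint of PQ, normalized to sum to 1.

(11/56, 15/28, 15/56)

Since both coordinate triples sum to 1, the midpoint's barycentrics are the componentwise average.
(1/4+1/7)/2 = 11/56; similarly 15/28 and 15/56.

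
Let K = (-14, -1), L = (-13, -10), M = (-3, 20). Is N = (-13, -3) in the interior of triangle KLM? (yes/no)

yes

Barycentric coordinates of N: (7/12, 43/120, 7/120).
The three coordinates are positive, positive, positive; a point is interior exactly when all three are positive.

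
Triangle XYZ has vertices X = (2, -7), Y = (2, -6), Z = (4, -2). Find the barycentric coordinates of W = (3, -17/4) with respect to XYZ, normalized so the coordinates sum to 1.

(1/4, 1/4, 1/2)

Signed area of the reference triangle: [XYZ] = ½·(2·(-6−(-2)) + 2·(-2−(-7)) + 4·(-7−(-6))) = ½·(-8 + 10 − 4) = -1.
[WYZ] = ½·(3·(-6−(-2)) + 2·(-2−(-17/4)) + 4·(-17/4−(-6))) = ½·(-12 + 9/2 + 7) = -1/4, so the X-coordinate is (-1/4)/(-1) = 1/4.
[XWZ] = ½·(2·(-17/4−(-2)) + 3·(-2−(-7)) + 4·(-7−(-17/4))) = ½·(-9/2 + 15 − 11) = -1/4, so the Y-coordinate is 1/4.
[XYW] = ½·(2·(-6−(-17/4)) + 2·(-17/4−(-7)) + 3·(-7−(-6))) = ½·(-7/2 + 11/2 − 3) = -1/2, so the Z-coordinate is 1/2.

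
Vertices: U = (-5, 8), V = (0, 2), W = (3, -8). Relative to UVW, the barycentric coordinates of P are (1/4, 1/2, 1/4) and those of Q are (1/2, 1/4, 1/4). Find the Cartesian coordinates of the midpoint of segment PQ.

(-9/8, 7/4)

Barycentric coordinates of the midpoint are the average: (3/8, 3/8, 1/4).
Converting: (3/8)·U + (3/8)·V + (1/4)·W = (-9/8, 7/4).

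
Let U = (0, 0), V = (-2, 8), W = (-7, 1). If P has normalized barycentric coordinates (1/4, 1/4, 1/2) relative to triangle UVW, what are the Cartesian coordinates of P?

P = (1/4)·U + (1/4)·V + (1/2)·W.
x-coordinate: (1/4)·0 + (1/4)·(-2) + (1/2)·(-7) = -4.
y-coordinate: (1/4)·0 + (1/4)·8 + (1/2)·1 = 5/2.

(-4, 5/2)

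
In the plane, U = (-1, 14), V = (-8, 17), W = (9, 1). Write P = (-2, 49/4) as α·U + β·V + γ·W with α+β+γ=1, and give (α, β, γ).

Signed area of the reference triangle: [UVW] = ½·((-1)·(17−1) + (-8)·(1−14) + 9·(14−17)) = ½·(-16 + 104 − 27) = 61/2.
[PVW] = ½·((-2)·(17−1) + (-8)·(1−(49/4)) + 9·(49/4−17)) = ½·(-32 + 90 − 171/4) = 61/8, so the U-coordinate is (61/8)/(61/2) = 1/4.
[UPW] = ½·((-1)·(49/4−1) + (-2)·(1−14) + 9·(14−(49/4))) = ½·(-45/4 + 26 + 63/4) = 61/4, so the V-coordinate is 1/2.
[UVP] = ½·((-1)·(17−(49/4)) + (-8)·(49/4−14) + (-2)·(14−17)) = ½·(-19/4 + 14 + 6) = 61/8, so the W-coordinate is 1/4.

(1/4, 1/2, 1/4)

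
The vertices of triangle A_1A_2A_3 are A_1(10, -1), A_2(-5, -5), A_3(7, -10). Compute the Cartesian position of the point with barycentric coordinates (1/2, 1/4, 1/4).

P = (1/2)·A_1 + (1/4)·A_2 + (1/4)·A_3.
x-coordinate: (1/2)·10 + (1/4)·(-5) + (1/4)·7 = 11/2.
y-coordinate: (1/2)·(-1) + (1/4)·(-5) + (1/4)·(-10) = -17/4.

(11/2, -17/4)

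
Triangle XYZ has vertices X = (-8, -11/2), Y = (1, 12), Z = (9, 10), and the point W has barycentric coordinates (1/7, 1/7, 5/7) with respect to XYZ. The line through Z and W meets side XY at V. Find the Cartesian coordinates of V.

(-7/2, 13/4)

Line ZW meets XY where the Z-coordinate vanishes; zeroing W's Z-weight and renormalizing leaves X, Y-weights 1/7 : 1/7 → (1/2, 1/2).
So V = (1/2)·X + (1/2)·Y = (-7/2, 13/4).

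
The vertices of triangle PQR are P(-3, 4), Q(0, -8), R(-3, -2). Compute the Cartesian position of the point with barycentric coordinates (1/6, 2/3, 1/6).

(-1, -5)

S = (1/6)·P + (2/3)·Q + (1/6)·R.
x-coordinate: (1/6)·(-3) + (2/3)·0 + (1/6)·(-3) = -1.
y-coordinate: (1/6)·4 + (2/3)·(-8) + (1/6)·(-2) = -5.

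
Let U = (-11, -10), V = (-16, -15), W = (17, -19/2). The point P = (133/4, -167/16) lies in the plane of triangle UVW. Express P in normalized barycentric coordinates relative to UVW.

(-7/8, 1/4, 13/8)

Signed area of the reference triangle: [UVW] = ½·((-11)·(-15−(-19/2)) + (-16)·(-19/2−(-10)) + 17·(-10−(-15))) = ½·(121/2 − 8 + 85) = 275/4.
[PVW] = ½·((133/4)·(-15−(-19/2)) + (-16)·(-19/2−(-167/16)) + 17·(-167/16−(-15))) = ½·(-1463/8 − 15 + 1241/16) = -1925/32, so the U-coordinate is (-1925/32)/(275/4) = -7/8.
[UPW] = ½·((-11)·(-167/16−(-19/2)) + (133/4)·(-19/2−(-10)) + 17·(-10−(-167/16))) = ½·(165/16 + 133/8 + 119/16) = 275/16, so the V-coordinate is 1/4.
[UVP] = ½·((-11)·(-15−(-167/16)) + (-16)·(-167/16−(-10)) + (133/4)·(-10−(-15))) = ½·(803/16 + 7 + 665/4) = 3575/32, so the W-coordinate is 13/8.
Check: -7/8 + 1/4 + 13/8 = 1.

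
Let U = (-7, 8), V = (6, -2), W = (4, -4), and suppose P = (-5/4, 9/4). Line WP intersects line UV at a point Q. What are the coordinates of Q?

Barycentric coordinates of P with respect to UVW: (1/2, 1/8, 3/8).
On side UV the W-coordinate is zero; dropping P's W-weight 3/8 and renormalizing the remaining 1/2 : 1/8 gives weights 4/5, 1/5 on U, V.
Q = (4/5)·(-7, 8) + (1/5)·(6, -2) = (-22/5, 6).

(-22/5, 6)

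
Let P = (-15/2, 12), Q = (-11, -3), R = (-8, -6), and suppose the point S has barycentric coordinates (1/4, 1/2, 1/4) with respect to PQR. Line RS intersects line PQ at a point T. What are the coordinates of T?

(-59/6, 2)

Line RS meets PQ where the R-coordinate vanishes; zeroing S's R-weight and renormalizing leaves P, Q-weights 1/4 : 1/2 → (1/3, 2/3).
So T = (1/3)·P + (2/3)·Q = (-59/6, 2).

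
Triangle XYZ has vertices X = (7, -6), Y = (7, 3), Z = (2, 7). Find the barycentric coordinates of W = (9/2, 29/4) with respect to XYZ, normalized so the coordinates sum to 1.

(-1/4, 3/4, 1/2)

Signed area of the reference triangle: [XYZ] = ½·(7·(3−7) + 7·(7−(-6)) + 2·(-6−3)) = ½·(-28 + 91 − 18) = 45/2.
[WYZ] = ½·((9/2)·(3−7) + 7·(7−(29/4)) + 2·(29/4−3)) = ½·(-18 − 7/4 + 17/2) = -45/8, so the X-coordinate is (-45/8)/(45/2) = -1/4.
[XWZ] = ½·(7·(29/4−7) + (9/2)·(7−(-6)) + 2·(-6−(29/4))) = ½·(7/4 + 117/2 − 53/2) = 135/8, so the Y-coordinate is 3/4.
[XYW] = ½·(7·(3−(29/4)) + 7·(29/4−(-6)) + (9/2)·(-6−3)) = ½·(-119/4 + 371/4 − 81/2) = 45/4, so the Z-coordinate is 1/2.
Check: -1/4 + 3/4 + 1/2 = 1.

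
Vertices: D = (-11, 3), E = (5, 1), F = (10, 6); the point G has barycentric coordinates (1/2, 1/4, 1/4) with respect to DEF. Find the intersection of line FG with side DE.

Line FG meets DE where the F-coordinate vanishes; zeroing G's F-weight and renormalizing leaves D, E-weights 1/2 : 1/4 → (2/3, 1/3).
So H = (2/3)·D + (1/3)·E = (-17/3, 7/3).

(-17/3, 7/3)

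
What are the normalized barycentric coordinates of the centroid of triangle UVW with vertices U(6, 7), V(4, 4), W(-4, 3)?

(1/3, 1/3, 1/3)

The centroid is the average of the vertices, so each weight is 1/3.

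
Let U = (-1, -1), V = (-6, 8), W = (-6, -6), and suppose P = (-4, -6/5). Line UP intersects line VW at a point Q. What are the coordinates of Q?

(-6, -4/3)

Barycentric coordinates of P with respect to UVW: (2/5, 1/5, 2/5).
On side VW the U-coordinate is zero; dropping P's U-weight 2/5 and renormalizing the remaining 1/5 : 2/5 gives weights 1/3, 2/3 on V, W.
Q = (1/3)·(-6, 8) + (2/3)·(-6, -6) = (-6, -4/3).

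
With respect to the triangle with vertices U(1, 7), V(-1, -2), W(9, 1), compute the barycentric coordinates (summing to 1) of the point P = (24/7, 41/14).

(3/7, 3/14, 5/14)

Signed area of the reference triangle: [UVW] = ½·(1·(-2−1) + (-1)·(1−7) + 9·(7−(-2))) = ½·(-3 + 6 + 81) = 42.
[PVW] = ½·((24/7)·(-2−1) + (-1)·(1−(41/14)) + 9·(41/14−(-2))) = ½·(-72/7 + 27/14 + 621/14) = 18, so the U-coordinate is 18/42 = 3/7.
[UPW] = ½·(1·(41/14−1) + (24/7)·(1−7) + 9·(7−(41/14))) = ½·(27/14 − 144/7 + 513/14) = 9, so the V-coordinate is 3/14.
[UVP] = ½·(1·(-2−(41/14)) + (-1)·(41/14−7) + (24/7)·(7−(-2))) = ½·(-69/14 + 57/14 + 216/7) = 15, so the W-coordinate is 5/14.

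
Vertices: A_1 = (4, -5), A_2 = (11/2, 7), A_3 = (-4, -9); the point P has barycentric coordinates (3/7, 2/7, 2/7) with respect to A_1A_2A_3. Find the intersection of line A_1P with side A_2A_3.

Line A_1P meets A_2A_3 where the A_1-coordinate vanishes; zeroing P's A_1-weight and renormalizing leaves A_2, A_3-weights 2/7 : 2/7 → (1/2, 1/2).
So Q = (1/2)·A_2 + (1/2)·A_3 = (3/4, -1).

(3/4, -1)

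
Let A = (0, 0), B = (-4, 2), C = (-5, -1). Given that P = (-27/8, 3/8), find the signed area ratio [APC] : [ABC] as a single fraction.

3/8

[ABC] = ½·(0·(2−(-1)) + (-4)·(-1−0) + (-5)·(0−2)) = ½·(0 + 4 + 10) = 7.
[APC] = ½·(0·(3/8−(-1)) + (-27/8)·(-1−0) + (-5)·(0−(3/8))) = ½·(0 + 27/8 + 15/8) = 21/8, so the ratio is (21/8)/7 = 3/8.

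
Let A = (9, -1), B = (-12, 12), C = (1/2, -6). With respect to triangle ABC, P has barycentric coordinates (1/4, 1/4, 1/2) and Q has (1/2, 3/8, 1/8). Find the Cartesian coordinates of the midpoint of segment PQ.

Barycentric coordinates of the midpoint are the average: (3/8, 5/16, 5/16).
Converting: (3/8)·A + (5/16)·B + (5/16)·C = (-7/32, 3/2).

(-7/32, 3/2)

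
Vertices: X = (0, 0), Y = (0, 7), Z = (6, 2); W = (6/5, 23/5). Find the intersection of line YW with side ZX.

(3, 1)

Barycentric coordinates of W with respect to XYZ: (1/5, 3/5, 1/5).
On side ZX the Y-coordinate is zero; dropping W's Y-weight 3/5 and renormalizing the remaining 1/5 : 1/5 gives weights 1/2, 1/2 on Z, X.
V = (1/2)·(6, 2) + (1/2)·(0, 0) = (3, 1).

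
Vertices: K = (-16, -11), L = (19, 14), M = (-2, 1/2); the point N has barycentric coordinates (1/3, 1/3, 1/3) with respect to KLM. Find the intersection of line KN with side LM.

Line KN meets LM where the K-coordinate vanishes; zeroing N's K-weight and renormalizing leaves L, M-weights 1/3 : 1/3 → (1/2, 1/2).
So J = (1/2)·L + (1/2)·M = (17/2, 29/4).

(17/2, 29/4)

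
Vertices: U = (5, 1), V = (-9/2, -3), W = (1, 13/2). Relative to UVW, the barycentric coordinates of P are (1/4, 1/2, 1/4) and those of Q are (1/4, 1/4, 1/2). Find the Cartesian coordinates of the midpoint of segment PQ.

(-1/16, 25/16)

Barycentric coordinates of the midpoint are the average: (1/4, 3/8, 3/8).
Converting: (1/4)·U + (3/8)·V + (3/8)·W = (-1/16, 25/16).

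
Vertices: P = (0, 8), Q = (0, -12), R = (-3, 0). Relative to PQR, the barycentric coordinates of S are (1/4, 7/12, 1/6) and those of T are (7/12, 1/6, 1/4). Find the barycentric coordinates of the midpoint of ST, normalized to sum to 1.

Since both coordinate triples sum to 1, the midpoint's barycentrics are the componentwise average.
(1/4+7/12)/2 = 5/12; similarly 3/8 and 5/24.

(5/12, 3/8, 5/24)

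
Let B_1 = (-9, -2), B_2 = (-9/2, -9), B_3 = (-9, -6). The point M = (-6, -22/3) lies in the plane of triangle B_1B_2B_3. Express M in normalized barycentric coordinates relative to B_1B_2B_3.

Signed area of the reference triangle: [B_1B_2B_3] = ½·((-9)·(-9−(-6)) + (-9/2)·(-6−(-2)) + (-9)·(-2−(-9))) = ½·(27 + 18 − 63) = -9.
[MB_2B_3] = ½·((-6)·(-9−(-6)) + (-9/2)·(-6−(-22/3)) + (-9)·(-22/3−(-9))) = ½·(18 − 6 − 15) = -3/2, so the B_1-coordinate is (-3/2)/(-9) = 1/6.
[B_1MB_3] = ½·((-9)·(-22/3−(-6)) + (-6)·(-6−(-2)) + (-9)·(-2−(-22/3))) = ½·(12 + 24 − 48) = -6, so the B_2-coordinate is 2/3.
[B_1B_2M] = ½·((-9)·(-9−(-22/3)) + (-9/2)·(-22/3−(-2)) + (-6)·(-2−(-9))) = ½·(15 + 24 − 42) = -3/2, so the B_3-coordinate is 1/6.

(1/6, 2/3, 1/6)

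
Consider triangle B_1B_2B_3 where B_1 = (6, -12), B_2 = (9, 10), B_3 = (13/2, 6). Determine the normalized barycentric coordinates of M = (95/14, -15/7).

Signed area of the reference triangle: [B_1B_2B_3] = ½·(6·(10−6) + 9·(6−(-12)) + (13/2)·(-12−10)) = ½·(24 + 162 − 143) = 43/2.
[MB_2B_3] = ½·((95/14)·(10−6) + 9·(6−(-15/7)) + (13/2)·(-15/7−10)) = ½·(190/7 + 513/7 − 1105/14) = 43/4, so the B_1-coordinate is (43/4)/(43/2) = 1/2.
[B_1MB_3] = ½·(6·(-15/7−6) + (95/14)·(6−(-12)) + (13/2)·(-12−(-15/7))) = ½·(-342/7 + 855/7 − 897/14) = 129/28, so the B_2-coordinate is 3/14.
[B_1B_2M] = ½·(6·(10−(-15/7)) + 9·(-15/7−(-12)) + (95/14)·(-12−10)) = ½·(510/7 + 621/7 − 1045/7) = 43/7, so the B_3-coordinate is 2/7.
Check: 1/2 + 3/14 + 2/7 = 1.

(1/2, 3/14, 2/7)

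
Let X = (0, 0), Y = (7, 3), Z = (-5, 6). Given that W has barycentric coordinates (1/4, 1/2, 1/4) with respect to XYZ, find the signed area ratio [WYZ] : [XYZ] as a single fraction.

1/4

The signed ratio [WYZ]/[XYZ] equals the barycentric coordinate of W at vertex X, which is 1/4.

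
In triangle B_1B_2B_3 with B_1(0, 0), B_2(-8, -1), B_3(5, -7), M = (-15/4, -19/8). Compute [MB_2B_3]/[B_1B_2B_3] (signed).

[B_1B_2B_3] = ½·(0·(-1−(-7)) + (-8)·(-7−0) + 5·(0−(-1))) = ½·(0 + 56 + 5) = 61/2.
[MB_2B_3] = ½·((-15/4)·(-1−(-7)) + (-8)·(-7−(-19/8)) + 5·(-19/8−(-1))) = ½·(-45/2 + 37 − 55/8) = 61/16, so the ratio is (61/16)/(61/2) = 1/8.

1/8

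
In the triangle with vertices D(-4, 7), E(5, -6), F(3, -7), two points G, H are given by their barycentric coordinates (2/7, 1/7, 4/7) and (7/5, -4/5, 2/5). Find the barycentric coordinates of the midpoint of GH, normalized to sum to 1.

Since both coordinate triples sum to 1, the midpoint's barycentrics are the componentwise average.
(2/7+7/5)/2 = 59/70; similarly -23/70 and 17/35.

(59/70, -23/70, 17/35)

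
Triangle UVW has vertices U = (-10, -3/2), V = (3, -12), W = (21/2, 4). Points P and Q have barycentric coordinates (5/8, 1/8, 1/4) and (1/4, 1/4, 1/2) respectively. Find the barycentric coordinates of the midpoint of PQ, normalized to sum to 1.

(7/16, 3/16, 3/8)

Since both coordinate triples sum to 1, the midpoint's barycentrics are the componentwise average.
(5/8+1/4)/2 = 7/16; similarly 3/16 and 3/8.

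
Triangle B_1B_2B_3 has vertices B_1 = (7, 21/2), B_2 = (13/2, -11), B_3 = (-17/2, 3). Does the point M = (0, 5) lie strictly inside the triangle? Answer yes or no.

yes

Barycentric coordinates of M: (298/659, 131/1318, 591/1318).
The three coordinates are positive, positive, positive; a point is interior exactly when all three are positive.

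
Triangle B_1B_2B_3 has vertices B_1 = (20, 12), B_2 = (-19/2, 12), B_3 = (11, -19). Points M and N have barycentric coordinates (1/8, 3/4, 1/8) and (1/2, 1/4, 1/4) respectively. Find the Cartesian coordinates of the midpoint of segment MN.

(57/16, 99/16)

Barycentric coordinates of the midpoint are the average: (5/16, 1/2, 3/16).
Converting: (5/16)·B_1 + (1/2)·B_2 + (3/16)·B_3 = (57/16, 99/16).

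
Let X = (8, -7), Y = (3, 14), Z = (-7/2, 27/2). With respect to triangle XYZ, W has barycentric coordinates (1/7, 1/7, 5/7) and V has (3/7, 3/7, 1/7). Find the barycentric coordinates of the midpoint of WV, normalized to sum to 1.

(2/7, 2/7, 3/7)

Since both coordinate triples sum to 1, the midpoint's barycentrics are the componentwise average.
(1/7+3/7)/2 = 2/7; similarly 2/7 and 3/7.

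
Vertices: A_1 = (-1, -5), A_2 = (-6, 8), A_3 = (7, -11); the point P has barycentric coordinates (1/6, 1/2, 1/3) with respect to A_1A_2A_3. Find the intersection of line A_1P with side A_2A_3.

(-4/5, 2/5)

Line A_1P meets A_2A_3 where the A_1-coordinate vanishes; zeroing P's A_1-weight and renormalizing leaves A_2, A_3-weights 1/2 : 1/3 → (3/5, 2/5).
So Q = (3/5)·A_2 + (2/5)·A_3 = (-4/5, 2/5).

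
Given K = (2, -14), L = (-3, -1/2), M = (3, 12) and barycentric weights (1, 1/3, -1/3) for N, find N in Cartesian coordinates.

N = 1·K + (1/3)·L + (-1/3)·M.
x-coordinate: 1·2 + (1/3)·(-3) + (-1/3)·3 = 0.
y-coordinate: 1·(-14) + (1/3)·(-1/2) + (-1/3)·12 = -109/6.

(0, -109/6)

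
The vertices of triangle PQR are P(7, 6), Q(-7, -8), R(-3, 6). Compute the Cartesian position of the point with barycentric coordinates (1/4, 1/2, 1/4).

(-5/2, -1)

S = (1/4)·P + (1/2)·Q + (1/4)·R.
x-coordinate: (1/4)·7 + (1/2)·(-7) + (1/4)·(-3) = -5/2.
y-coordinate: (1/4)·6 + (1/2)·(-8) + (1/4)·6 = -1.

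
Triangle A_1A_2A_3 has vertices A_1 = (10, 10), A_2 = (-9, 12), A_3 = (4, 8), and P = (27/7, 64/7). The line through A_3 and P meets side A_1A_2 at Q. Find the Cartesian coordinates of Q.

(11/3, 32/3)

Barycentric coordinates of P with respect to A_1A_2A_3: (2/7, 1/7, 4/7).
On side A_1A_2 the A_3-coordinate is zero; dropping P's A_3-weight 4/7 and renormalizing the remaining 2/7 : 1/7 gives weights 2/3, 1/3 on A_1, A_2.
Q = (2/3)·(10, 10) + (1/3)·(-9, 12) = (11/3, 32/3).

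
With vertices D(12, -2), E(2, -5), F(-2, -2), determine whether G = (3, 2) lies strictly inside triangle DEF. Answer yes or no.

no

Barycentric coordinates of G: (31/42, -4/3, 67/42).
The three coordinates are positive, negative, positive; a point is interior exactly when all three are positive.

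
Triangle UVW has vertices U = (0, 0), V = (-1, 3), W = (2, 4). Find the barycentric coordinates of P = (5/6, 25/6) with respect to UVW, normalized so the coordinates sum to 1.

Signed area of the reference triangle: [UVW] = ½·(0·(3−4) + (-1)·(4−0) + 2·(0−3)) = ½·(0 − 4 − 6) = -5.
[PVW] = ½·((5/6)·(3−4) + (-1)·(4−(25/6)) + 2·(25/6−3)) = ½·(-5/6 + 1/6 + 7/3) = 5/6, so the U-coordinate is (5/6)/(-5) = -1/6.
[UPW] = ½·(0·(25/6−4) + (5/6)·(4−0) + 2·(0−(25/6))) = ½·(0 + 10/3 − 25/3) = -5/2, so the V-coordinate is 1/2.
[UVP] = ½·(0·(3−(25/6)) + (-1)·(25/6−0) + (5/6)·(0−3)) = ½·(0 − 25/6 − 5/2) = -10/3, so the W-coordinate is 2/3.

(-1/6, 1/2, 2/3)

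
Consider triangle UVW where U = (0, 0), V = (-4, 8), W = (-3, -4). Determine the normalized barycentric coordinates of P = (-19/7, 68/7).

(3/7, 1, -3/7)

Signed area of the reference triangle: [UVW] = ½·(0·(8−(-4)) + (-4)·(-4−0) + (-3)·(0−8)) = ½·(0 + 16 + 24) = 20.
[PVW] = ½·((-19/7)·(8−(-4)) + (-4)·(-4−(68/7)) + (-3)·(68/7−8)) = ½·(-228/7 + 384/7 − 36/7) = 60/7, so the U-coordinate is (60/7)/20 = 3/7.
[UPW] = ½·(0·(68/7−(-4)) + (-19/7)·(-4−0) + (-3)·(0−(68/7))) = ½·(0 + 76/7 + 204/7) = 20, so the V-coordinate is 1.
[UVP] = ½·(0·(8−(68/7)) + (-4)·(68/7−0) + (-19/7)·(0−8)) = ½·(0 − 272/7 + 152/7) = -60/7, so the W-coordinate is -3/7.
Check: 3/7 + 1 − 3/7 = 1.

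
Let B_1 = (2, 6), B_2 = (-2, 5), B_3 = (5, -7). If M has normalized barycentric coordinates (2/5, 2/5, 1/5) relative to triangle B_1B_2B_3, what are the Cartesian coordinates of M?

(1, 3)

M = (2/5)·B_1 + (2/5)·B_2 + (1/5)·B_3.
x-coordinate: (2/5)·2 + (2/5)·(-2) + (1/5)·5 = 1.
y-coordinate: (2/5)·6 + (2/5)·5 + (1/5)·(-7) = 3.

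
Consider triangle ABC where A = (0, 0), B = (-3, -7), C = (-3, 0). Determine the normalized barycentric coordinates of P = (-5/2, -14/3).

Signed area of the reference triangle: [ABC] = ½·(0·(-7−0) + (-3)·(0−0) + (-3)·(0−(-7))) = ½·(0 + 0 − 21) = -21/2.
[PBC] = ½·((-5/2)·(-7−0) + (-3)·(0−(-14/3)) + (-3)·(-14/3−(-7))) = ½·(35/2 − 14 − 7) = -7/4, so the A-coordinate is (-7/4)/(-21/2) = 1/6.
[APC] = ½·(0·(-14/3−0) + (-5/2)·(0−0) + (-3)·(0−(-14/3))) = ½·(0 + 0 − 14) = -7, so the B-coordinate is 2/3.
[ABP] = ½·(0·(-7−(-14/3)) + (-3)·(-14/3−0) + (-5/2)·(0−(-7))) = ½·(0 + 14 − 35/2) = -7/4, so the C-coordinate is 1/6.
Check: 1/6 + 2/3 + 1/6 = 1.

(1/6, 2/3, 1/6)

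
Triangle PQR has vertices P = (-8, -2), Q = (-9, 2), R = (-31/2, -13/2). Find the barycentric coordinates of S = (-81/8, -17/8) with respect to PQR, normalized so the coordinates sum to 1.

Signed area of the reference triangle: [PQR] = ½·((-8)·(2−(-13/2)) + (-9)·(-13/2−(-2)) + (-31/2)·(-2−2)) = ½·(-68 + 81/2 + 62) = 69/4.
[SQR] = ½·((-81/8)·(2−(-13/2)) + (-9)·(-13/2−(-17/8)) + (-31/2)·(-17/8−2)) = ½·(-1377/16 + 315/8 + 1023/16) = 69/8, so the P-coordinate is (69/8)/(69/4) = 1/2.
[PSR] = ½·((-8)·(-17/8−(-13/2)) + (-81/8)·(-13/2−(-2)) + (-31/2)·(-2−(-17/8))) = ½·(-35 + 729/16 − 31/16) = 69/16, so the Q-coordinate is 1/4.
[PQS] = ½·((-8)·(2−(-17/8)) + (-9)·(-17/8−(-2)) + (-81/8)·(-2−2)) = ½·(-33 + 9/8 + 81/2) = 69/16, so the R-coordinate is 1/4.
Check: 1/2 + 1/4 + 1/4 = 1.

(1/2, 1/4, 1/4)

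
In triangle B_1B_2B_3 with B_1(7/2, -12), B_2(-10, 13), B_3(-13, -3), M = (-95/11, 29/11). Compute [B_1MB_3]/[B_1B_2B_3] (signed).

5/11

[B_1B_2B_3] = ½·((7/2)·(13−(-3)) + (-10)·(-3−(-12)) + (-13)·(-12−13)) = ½·(56 − 90 + 325) = 291/2.
[B_1MB_3] = ½·((7/2)·(29/11−(-3)) + (-95/11)·(-3−(-12)) + (-13)·(-12−(29/11))) = ½·(217/11 − 855/11 + 2093/11) = 1455/22, so the ratio is (1455/22)/(291/2) = 5/11.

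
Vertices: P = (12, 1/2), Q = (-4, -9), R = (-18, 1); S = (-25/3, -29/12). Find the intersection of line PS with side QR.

Barycentric coordinates of S with respect to PQR: (1/6, 1/3, 1/2).
On side QR the P-coordinate is zero; dropping S's P-weight 1/6 and renormalizing the remaining 1/3 : 1/2 gives weights 2/5, 3/5 on Q, R.
T = (2/5)·(-4, -9) + (3/5)·(-18, 1) = (-62/5, -3).

(-62/5, -3)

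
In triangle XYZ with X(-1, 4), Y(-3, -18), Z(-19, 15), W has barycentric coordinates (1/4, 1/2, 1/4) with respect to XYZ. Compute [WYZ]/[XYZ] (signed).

The signed ratio [WYZ]/[XYZ] equals the barycentric coordinate of W at vertex X, which is 1/4.

1/4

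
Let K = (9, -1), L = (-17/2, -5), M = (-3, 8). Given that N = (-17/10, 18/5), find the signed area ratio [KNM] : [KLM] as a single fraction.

[KLM] = ½·(9·(-5−8) + (-17/2)·(8−(-1)) + (-3)·(-1−(-5))) = ½·(-117 − 153/2 − 12) = -411/4.
[KNM] = ½·(9·(18/5−8) + (-17/10)·(8−(-1)) + (-3)·(-1−(18/5))) = ½·(-198/5 − 153/10 + 69/5) = -411/20, so the ratio is (-411/20)/(-411/4) = 1/5.

1/5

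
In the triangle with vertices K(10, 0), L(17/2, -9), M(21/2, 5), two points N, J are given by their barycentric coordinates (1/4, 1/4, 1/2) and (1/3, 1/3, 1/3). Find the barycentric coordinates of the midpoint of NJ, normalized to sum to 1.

(7/24, 7/24, 5/12)

Since both coordinate triples sum to 1, the midpoint's barycentrics are the componentwise average.
(1/4+1/3)/2 = 7/24; similarly 7/24 and 5/12.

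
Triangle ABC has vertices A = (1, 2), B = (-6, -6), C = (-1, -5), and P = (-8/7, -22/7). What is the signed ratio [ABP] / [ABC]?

4/7

[ABC] = ½·(1·(-6−(-5)) + (-6)·(-5−2) + (-1)·(2−(-6))) = ½·(-1 + 42 − 8) = 33/2.
[ABP] = ½·(1·(-6−(-22/7)) + (-6)·(-22/7−2) + (-8/7)·(2−(-6))) = ½·(-20/7 + 216/7 − 64/7) = 66/7, so the ratio is (66/7)/(33/2) = 4/7.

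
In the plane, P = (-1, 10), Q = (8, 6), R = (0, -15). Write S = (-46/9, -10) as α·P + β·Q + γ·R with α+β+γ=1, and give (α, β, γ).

Signed area of the reference triangle: [PQR] = ½·((-1)·(6−(-15)) + 8·(-15−10) + 0·(10−6)) = ½·(-21 − 200 + 0) = -221/2.
[SQR] = ½·((-46/9)·(6−(-15)) + 8·(-15−(-10)) + 0·(-10−6)) = ½·(-322/3 − 40 + 0) = -221/3, so the P-coordinate is (-221/3)/(-221/2) = 2/3.
[PSR] = ½·((-1)·(-10−(-15)) + (-46/9)·(-15−10) + 0·(10−(-10))) = ½·(-5 + 1150/9 + 0) = 1105/18, so the Q-coordinate is -5/9.
[PQS] = ½·((-1)·(6−(-10)) + 8·(-10−10) + (-46/9)·(10−6)) = ½·(-16 − 160 − 184/9) = -884/9, so the R-coordinate is 8/9.
Check: 2/3 − 5/9 + 8/9 = 1.

(2/3, -5/9, 8/9)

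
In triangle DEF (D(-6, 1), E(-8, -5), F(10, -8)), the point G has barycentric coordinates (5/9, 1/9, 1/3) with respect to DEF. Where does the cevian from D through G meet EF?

Line DG meets EF where the D-coordinate vanishes; zeroing G's D-weight and renormalizing leaves E, F-weights 1/9 : 1/3 → (1/4, 3/4).
So H = (1/4)·E + (3/4)·F = (11/2, -29/4).

(11/2, -29/4)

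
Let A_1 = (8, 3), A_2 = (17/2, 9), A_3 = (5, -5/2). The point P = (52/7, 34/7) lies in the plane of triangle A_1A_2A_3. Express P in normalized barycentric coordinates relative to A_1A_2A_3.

Signed area of the reference triangle: [A_1A_2A_3] = ½·(8·(9−(-5/2)) + (17/2)·(-5/2−3) + 5·(3−9)) = ½·(92 − 187/4 − 30) = 61/8.
[PA_2A_3] = ½·((52/7)·(9−(-5/2)) + (17/2)·(-5/2−(34/7)) + 5·(34/7−9)) = ½·(598/7 − 1751/28 − 145/7) = 61/56, so the A_1-coordinate is (61/56)/(61/8) = 1/7.
[A_1PA_3] = ½·(8·(34/7−(-5/2)) + (52/7)·(-5/2−3) + 5·(3−(34/7))) = ½·(412/7 − 286/7 − 65/7) = 61/14, so the A_2-coordinate is 4/7.
[A_1A_2P] = ½·(8·(9−(34/7)) + (17/2)·(34/7−3) + (52/7)·(3−9)) = ½·(232/7 + 221/14 − 312/7) = 61/28, so the A_3-coordinate is 2/7.
Check: 1/7 + 4/7 + 2/7 = 1.

(1/7, 4/7, 2/7)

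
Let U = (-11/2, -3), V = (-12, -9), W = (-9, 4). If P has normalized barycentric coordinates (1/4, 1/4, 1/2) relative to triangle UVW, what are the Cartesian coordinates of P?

(-71/8, -1)

P = (1/4)·U + (1/4)·V + (1/2)·W.
x-coordinate: (1/4)·(-11/2) + (1/4)·(-12) + (1/2)·(-9) = -71/8.
y-coordinate: (1/4)·(-3) + (1/4)·(-9) + (1/2)·4 = -1.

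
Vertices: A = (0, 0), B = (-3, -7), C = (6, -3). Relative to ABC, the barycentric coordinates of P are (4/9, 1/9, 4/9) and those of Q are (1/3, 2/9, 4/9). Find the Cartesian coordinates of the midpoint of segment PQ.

Barycentric coordinates of the midpoint are the average: (7/18, 1/6, 4/9).
Converting: (7/18)·A + (1/6)·B + (4/9)·C = (13/6, -5/2).

(13/6, -5/2)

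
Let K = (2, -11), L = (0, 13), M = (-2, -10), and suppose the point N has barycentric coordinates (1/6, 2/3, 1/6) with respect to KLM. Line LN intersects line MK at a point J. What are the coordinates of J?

Line LN meets MK where the L-coordinate vanishes; zeroing N's L-weight and renormalizing leaves M, K-weights 1/6 : 1/6 → (1/2, 1/2).
So J = (1/2)·M + (1/2)·K = (0, -21/2).

(0, -21/2)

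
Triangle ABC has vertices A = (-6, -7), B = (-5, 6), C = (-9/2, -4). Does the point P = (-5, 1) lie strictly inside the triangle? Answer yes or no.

Barycentric coordinates of P: (5/33, 6/11, 10/33).
The three coordinates are positive, positive, positive; a point is interior exactly when all three are positive.

yes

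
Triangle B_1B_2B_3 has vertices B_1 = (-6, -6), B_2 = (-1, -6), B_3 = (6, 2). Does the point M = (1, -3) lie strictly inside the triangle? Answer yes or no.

yes

Barycentric coordinates of M: (1/8, 1/2, 3/8).
The three coordinates are positive, positive, positive; a point is interior exactly when all three are positive.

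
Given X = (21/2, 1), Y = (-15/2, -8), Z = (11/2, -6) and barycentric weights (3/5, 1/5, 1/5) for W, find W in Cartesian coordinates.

W = (3/5)·X + (1/5)·Y + (1/5)·Z.
x-coordinate: (3/5)·(21/2) + (1/5)·(-15/2) + (1/5)·(11/2) = 59/10.
y-coordinate: (3/5)·1 + (1/5)·(-8) + (1/5)·(-6) = -11/5.

(59/10, -11/5)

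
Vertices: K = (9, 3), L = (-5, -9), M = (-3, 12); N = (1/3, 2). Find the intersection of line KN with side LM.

Barycentric coordinates of N with respect to KLM: (1/3, 1/3, 1/3).
On side LM the K-coordinate is zero; dropping N's K-weight 1/3 and renormalizing the remaining 1/3 : 1/3 gives weights 1/2, 1/2 on L, M.
J = (1/2)·(-5, -9) + (1/2)·(-3, 12) = (-4, 3/2).

(-4, 3/2)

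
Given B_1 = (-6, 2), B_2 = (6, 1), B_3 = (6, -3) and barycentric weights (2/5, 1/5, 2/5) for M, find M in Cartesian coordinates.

(6/5, -1/5)

M = (2/5)·B_1 + (1/5)·B_2 + (2/5)·B_3.
x-coordinate: (2/5)·(-6) + (1/5)·6 + (2/5)·6 = 6/5.
y-coordinate: (2/5)·2 + (1/5)·1 + (2/5)·(-3) = -1/5.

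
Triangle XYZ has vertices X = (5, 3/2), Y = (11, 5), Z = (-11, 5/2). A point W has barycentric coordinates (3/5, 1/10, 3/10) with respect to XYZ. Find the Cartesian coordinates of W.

(4/5, 43/20)

W = (3/5)·X + (1/10)·Y + (3/10)·Z.
x-coordinate: (3/5)·5 + (1/10)·11 + (3/10)·(-11) = 4/5.
y-coordinate: (3/5)·(3/2) + (1/10)·5 + (3/10)·(5/2) = 43/20.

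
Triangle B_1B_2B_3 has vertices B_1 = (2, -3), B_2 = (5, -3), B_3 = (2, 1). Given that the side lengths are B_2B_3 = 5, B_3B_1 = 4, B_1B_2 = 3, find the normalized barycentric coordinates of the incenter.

(5/12, 1/3, 1/4)

The incenter has barycentric coordinates proportional to the opposite side lengths: (5 : 4 : 3).
Normalizing by 5+4+3 = 12 gives (5/12, 1/3, 1/4).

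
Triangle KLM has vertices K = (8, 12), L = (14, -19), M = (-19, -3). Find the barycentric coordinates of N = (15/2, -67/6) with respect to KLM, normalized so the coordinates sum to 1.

Signed area of the reference triangle: [KLM] = ½·(8·(-19−(-3)) + 14·(-3−12) + (-19)·(12−(-19))) = ½·(-128 − 210 − 589) = -927/2.
[NLM] = ½·((15/2)·(-19−(-3)) + 14·(-3−(-67/6)) + (-19)·(-67/6−(-19))) = ½·(-120 + 343/3 − 893/6) = -309/4, so the K-coordinate is (-309/4)/(-927/2) = 1/6.
[KNM] = ½·(8·(-67/6−(-3)) + (15/2)·(-3−12) + (-19)·(12−(-67/6))) = ½·(-196/3 − 225/2 − 2641/6) = -309, so the L-coordinate is 2/3.
[KLN] = ½·(8·(-19−(-67/6)) + 14·(-67/6−12) + (15/2)·(12−(-19))) = ½·(-188/3 − 973/3 + 465/2) = -309/4, so the M-coordinate is 1/6.

(1/6, 2/3, 1/6)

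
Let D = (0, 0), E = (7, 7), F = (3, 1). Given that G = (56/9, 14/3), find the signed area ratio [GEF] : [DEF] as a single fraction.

[DEF] = ½·(0·(7−1) + 7·(1−0) + 3·(0−7)) = ½·(0 + 7 − 21) = -7.
[GEF] = ½·((56/9)·(7−1) + 7·(1−(14/3)) + 3·(14/3−7)) = ½·(112/3 − 77/3 − 7) = 7/3, so the ratio is (7/3)/(-7) = -1/3.

-1/3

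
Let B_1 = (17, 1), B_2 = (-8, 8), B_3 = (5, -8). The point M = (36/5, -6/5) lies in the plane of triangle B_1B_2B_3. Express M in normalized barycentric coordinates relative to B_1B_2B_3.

(2/5, 1/5, 2/5)

Signed area of the reference triangle: [B_1B_2B_3] = ½·(17·(8−(-8)) + (-8)·(-8−1) + 5·(1−8)) = ½·(272 + 72 − 35) = 309/2.
[MB_2B_3] = ½·((36/5)·(8−(-8)) + (-8)·(-8−(-6/5)) + 5·(-6/5−8)) = ½·(576/5 + 272/5 − 46) = 309/5, so the B_1-coordinate is (309/5)/(309/2) = 2/5.
[B_1MB_3] = ½·(17·(-6/5−(-8)) + (36/5)·(-8−1) + 5·(1−(-6/5))) = ½·(578/5 − 324/5 + 11) = 309/10, so the B_2-coordinate is 1/5.
[B_1B_2M] = ½·(17·(8−(-6/5)) + (-8)·(-6/5−1) + (36/5)·(1−8)) = ½·(782/5 + 88/5 − 252/5) = 309/5, so the B_3-coordinate is 2/5.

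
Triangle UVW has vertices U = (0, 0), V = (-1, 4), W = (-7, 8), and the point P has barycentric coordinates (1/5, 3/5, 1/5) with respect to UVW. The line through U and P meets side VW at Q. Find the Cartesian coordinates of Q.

(-5/2, 5)

Line UP meets VW where the U-coordinate vanishes; zeroing P's U-weight and renormalizing leaves V, W-weights 3/5 : 1/5 → (3/4, 1/4).
So Q = (3/4)·V + (1/4)·W = (-5/2, 5).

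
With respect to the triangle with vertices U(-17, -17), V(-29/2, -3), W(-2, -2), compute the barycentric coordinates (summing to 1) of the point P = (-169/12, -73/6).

(2/3, 1/6, 1/6)

Signed area of the reference triangle: [UVW] = ½·((-17)·(-3−(-2)) + (-29/2)·(-2−(-17)) + (-2)·(-17−(-3))) = ½·(17 − 435/2 + 28) = -345/4.
[PVW] = ½·((-169/12)·(-3−(-2)) + (-29/2)·(-2−(-73/6)) + (-2)·(-73/6−(-3))) = ½·(169/12 − 1769/12 + 55/3) = -115/2, so the U-coordinate is (-115/2)/(-345/4) = 2/3.
[UPW] = ½·((-17)·(-73/6−(-2)) + (-169/12)·(-2−(-17)) + (-2)·(-17−(-73/6))) = ½·(1037/6 − 845/4 + 29/3) = -115/8, so the V-coordinate is 1/6.
[UVP] = ½·((-17)·(-3−(-73/6)) + (-29/2)·(-73/6−(-17)) + (-169/12)·(-17−(-3))) = ½·(-935/6 − 841/12 + 1183/6) = -115/8, so the W-coordinate is 1/6.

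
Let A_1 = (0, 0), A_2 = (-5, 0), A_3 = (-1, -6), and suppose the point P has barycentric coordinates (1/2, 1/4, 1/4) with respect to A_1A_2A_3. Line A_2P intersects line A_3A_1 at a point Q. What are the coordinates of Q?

Line A_2P meets A_3A_1 where the A_2-coordinate vanishes; zeroing P's A_2-weight and renormalizing leaves A_3, A_1-weights 1/4 : 1/2 → (1/3, 2/3).
So Q = (1/3)·A_3 + (2/3)·A_1 = (-1/3, -2).

(-1/3, -2)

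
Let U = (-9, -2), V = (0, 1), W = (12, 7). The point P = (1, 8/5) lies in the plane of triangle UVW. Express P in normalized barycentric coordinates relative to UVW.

Signed area of the reference triangle: [UVW] = ½·((-9)·(1−7) + 0·(7−(-2)) + 12·(-2−1)) = ½·(54 + 0 − 36) = 9.
[PVW] = ½·(1·(1−7) + 0·(7−(8/5)) + 12·(8/5−1)) = ½·(-6 + 0 + 36/5) = 3/5, so the U-coordinate is (3/5)/9 = 1/15.
[UPW] = ½·((-9)·(8/5−7) + 1·(7−(-2)) + 12·(-2−(8/5))) = ½·(243/5 + 9 − 216/5) = 36/5, so the V-coordinate is 4/5.
[UVP] = ½·((-9)·(1−(8/5)) + 0·(8/5−(-2)) + 1·(-2−1)) = ½·(27/5 + 0 − 3) = 6/5, so the W-coordinate is 2/15.
Check: 1/15 + 4/5 + 2/15 = 1.

(1/15, 4/5, 2/15)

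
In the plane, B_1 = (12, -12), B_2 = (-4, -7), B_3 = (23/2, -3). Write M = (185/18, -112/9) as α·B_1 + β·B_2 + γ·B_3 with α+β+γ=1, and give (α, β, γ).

(1, 1/9, -1/9)

Signed area of the reference triangle: [B_1B_2B_3] = ½·(12·(-7−(-3)) + (-4)·(-3−(-12)) + (23/2)·(-12−(-7))) = ½·(-48 − 36 − 115/2) = -283/4.
[MB_2B_3] = ½·((185/18)·(-7−(-3)) + (-4)·(-3−(-112/9)) + (23/2)·(-112/9−(-7))) = ½·(-370/9 − 340/9 − 1127/18) = -283/4, so the B_1-coordinate is (-283/4)/(-283/4) = 1.
[B_1MB_3] = ½·(12·(-112/9−(-3)) + (185/18)·(-3−(-12)) + (23/2)·(-12−(-112/9))) = ½·(-340/3 + 185/2 + 46/9) = -283/36, so the B_2-coordinate is 1/9.
[B_1B_2M] = ½·(12·(-7−(-112/9)) + (-4)·(-112/9−(-12)) + (185/18)·(-12−(-7))) = ½·(196/3 + 16/9 − 925/18) = 283/36, so the B_3-coordinate is -1/9.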